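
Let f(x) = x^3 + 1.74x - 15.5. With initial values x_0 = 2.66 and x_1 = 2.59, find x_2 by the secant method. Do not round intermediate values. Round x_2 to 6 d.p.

2.305319

f(x_0) = 7.949496, f(x_1) = 6.380579
x_2 = 2.590000 - (6.380579)·(2.590000 - 2.660000)/(6.380579 - (7.949496)) = 2.305319; f(x_2) = 0.762867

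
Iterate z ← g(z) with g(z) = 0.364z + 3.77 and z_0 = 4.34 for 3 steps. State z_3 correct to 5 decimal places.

5.85110

z_1 = g(4.340000) = 5.349760
z_2 = g(5.349760) = 5.717313
z_3 = g(5.717313) = 5.851102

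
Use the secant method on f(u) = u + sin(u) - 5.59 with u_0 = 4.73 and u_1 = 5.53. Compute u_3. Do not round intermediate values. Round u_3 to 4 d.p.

5.9271

f(u_0) = -1.859845, f(u_1) = -0.743966
u_2 = 5.530000 - (-0.743966)·(5.530000 - 4.730000)/(-0.743966 - (-1.859845)) = 6.063367; f(u_2) = 0.255314
u_3 = 6.063367 - (0.255314)·(6.063367 - 5.530000)/(0.255314 - (-0.743966)) = 5.927093; f(u_3) = -0.011522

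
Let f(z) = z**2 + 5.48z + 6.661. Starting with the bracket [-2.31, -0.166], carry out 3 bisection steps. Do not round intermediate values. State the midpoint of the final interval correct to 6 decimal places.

-1.908000

f(-2.310000) = -0.661700, f(-0.166000) = 5.778876 (opposite signs)
step 1: m = -1.238000, f(m) = 1.409404 > 0 → root in [-2.310000, -1.238000]
step 2: m = -1.774000, f(m) = 0.086556 > 0 → root in [-2.310000, -1.774000]
step 3: m = -2.042000, f(m) = -0.359396 < 0 → root in [-2.042000, -1.774000]
Midpoint of [-2.042000, -1.774000] = -1.908000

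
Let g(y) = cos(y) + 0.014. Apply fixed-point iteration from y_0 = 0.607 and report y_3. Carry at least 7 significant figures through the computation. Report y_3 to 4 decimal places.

y_1 = g(0.607000) = 0.835363
y_2 = g(0.835363) = 0.684909
y_3 = g(0.684909) = 0.788477

0.7885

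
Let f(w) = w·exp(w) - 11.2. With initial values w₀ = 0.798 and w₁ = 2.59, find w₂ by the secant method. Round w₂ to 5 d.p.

f(w_0) = -9.427567, f(w_1) = 23.324108
w_2 = 2.590000 - (23.324108)·(2.590000 - 0.798000)/(23.324108 - (-9.427567)) = 1.313827; f(w_2) = -6.312058

1.31383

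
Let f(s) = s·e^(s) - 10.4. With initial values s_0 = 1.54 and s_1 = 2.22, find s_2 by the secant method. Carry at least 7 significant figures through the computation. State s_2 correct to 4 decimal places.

f(s_0) = -3.216531, f(s_1) = 10.040275
s_2 = 2.220000 - (10.040275)·(2.220000 - 1.540000)/(10.040275 - (-3.216531)) = 1.704990; f(s_2) = -1.020285

1.7050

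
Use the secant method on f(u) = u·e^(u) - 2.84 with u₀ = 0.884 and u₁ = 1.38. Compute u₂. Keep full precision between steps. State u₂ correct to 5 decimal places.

Secant update: u_(k+1) = u_k − f(u_k)·(u_k − u_(k-1))/(f(u_k) − f(u_(k-1))).
f(u_0) = -0.700223, f(u_1) = 2.645364
u_2 = 1.380000 - (2.645364)·(1.380000 - 0.884000)/(2.645364 - (-0.700223)) = 0.987812; f(u_2) = -0.187379

0.98781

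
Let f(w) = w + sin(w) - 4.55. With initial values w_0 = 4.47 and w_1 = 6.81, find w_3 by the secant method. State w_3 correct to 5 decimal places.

Secant update: w_(k+1) = w_k − f(w_k)·(w_k − w_(k-1))/(f(w_k) − f(w_(k-1))).
f(w_0) = -1.050767, f(w_1) = 2.762782
w_2 = 6.810000 - (2.762782)·(6.810000 - 4.470000)/(2.762782 - (-1.050767)) = 5.114752; f(w_2) = -0.355386
w_3 = 5.114752 - (-0.355386)·(5.114752 - 6.810000)/(-0.355386 - (2.762782)) = 5.307964; f(w_3) = -0.069862

5.30796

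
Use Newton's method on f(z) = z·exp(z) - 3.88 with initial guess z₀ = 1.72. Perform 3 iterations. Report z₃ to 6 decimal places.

1.185790

f'(z) = (z + 1)·exp(z)
z_0 = 1.720000: f = 5.725389, f' = 15.189917 → z_1 = 1.720000 - (5.725389)/(15.189917) = 1.343080
z_1 = 1.343080: f = 1.265100, f' = 8.975923 → z_2 = 1.343080 - (1.265100)/(8.975923) = 1.202136
z_2 = 1.202136: f = 0.119766, f' = 7.326982 → z_3 = 1.202136 - (0.119766)/(7.326982) = 1.185790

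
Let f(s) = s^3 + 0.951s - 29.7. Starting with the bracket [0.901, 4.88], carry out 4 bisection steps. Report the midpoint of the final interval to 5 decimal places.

f(0.901000) = -28.111716, f(4.880000) = 91.155152 (opposite signs)
step 1: m = 2.890500, f(m) = -2.801035 < 0 → root in [2.890500, 4.880000]
step 2: m = 3.885250, f(m) = 32.643373 > 0 → root in [2.890500, 3.885250]
step 3: m = 3.387875, f(m) = 12.406872 > 0 → root in [2.890500, 3.387875]
step 4: m = 3.139188, f(m) = 4.220485 > 0 → root in [2.890500, 3.139188]
Midpoint of [2.890500, 3.139188] = 3.014844

3.01484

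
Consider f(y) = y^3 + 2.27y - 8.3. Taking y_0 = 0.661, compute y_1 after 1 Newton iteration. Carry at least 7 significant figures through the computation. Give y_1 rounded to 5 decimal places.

2.47925

f'(y) = 3y^2 + 2.27
y_0 = 0.661000: f = -6.510725, f' = 3.580763 → y_1 = 0.661000 - (-6.510725)/(3.580763) = 2.479251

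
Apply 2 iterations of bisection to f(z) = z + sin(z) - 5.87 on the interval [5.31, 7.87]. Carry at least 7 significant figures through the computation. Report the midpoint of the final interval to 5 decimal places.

f(5.310000) = -1.386682, f(7.870000) = 2.999872 (opposite signs)
step 1: m = 6.590000, f(m) = 1.022024 > 0 → root in [5.310000, 6.590000]
step 2: m = 5.950000, f(m) = -0.247055 < 0 → root in [5.950000, 6.590000]
Midpoint of [5.950000, 6.590000] = 6.270000

6.27000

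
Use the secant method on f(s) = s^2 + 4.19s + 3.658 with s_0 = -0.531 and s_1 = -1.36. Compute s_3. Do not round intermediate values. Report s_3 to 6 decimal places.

-1.237140

f(s_0) = 1.715071, f(s_1) = -0.190800
s_2 = -1.360000 - (-0.190800)·(-1.360000 - -0.531000)/(-0.190800 - (1.715071)) = -1.277007; f(s_2) = -0.061913
s_3 = -1.277007 - (-0.061913)·(-1.277007 - -1.360000)/(-0.061913 - (-0.190800)) = -1.237140; f(s_3) = 0.004898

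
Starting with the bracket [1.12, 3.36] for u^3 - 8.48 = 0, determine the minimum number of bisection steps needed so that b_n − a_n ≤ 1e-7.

Initial width b − a = 3.36 − 1.12 = 2.240000.
After n steps the width is (b−a)/2^n; need (b−a)/2^n ≤ 1e-7.
So n ≥ log₂(2.240000/1e-7) = log₂(22400000.0000) ≈ 24.4170.
Hence n = 25.

25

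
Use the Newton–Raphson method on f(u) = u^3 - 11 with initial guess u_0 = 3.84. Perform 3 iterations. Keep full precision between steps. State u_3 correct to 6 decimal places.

2.229381

Newton update: u ← u − f(u)/f'(u).
f'(u) = 3u^2
u_0 = 3.840000: f = 45.623104, f' = 44.236800 → u_1 = 3.840000 - (45.623104)/(44.236800) = 2.808662
u_1 = 2.808662: f = 11.156355, f' = 23.665742 → u_2 = 2.808662 - (11.156355)/(23.665742) = 2.337248
u_2 = 2.337248: f = 1.767751, f' = 16.388185 → u_3 = 2.337248 - (1.767751)/(16.388185) = 2.229381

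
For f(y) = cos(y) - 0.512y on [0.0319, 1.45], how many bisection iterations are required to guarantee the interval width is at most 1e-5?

18

Initial width b − a = 1.45 − 0.0319 = 1.418100.
After n steps the width is (b−a)/2^n; need (b−a)/2^n ≤ 1e-5.
So n ≥ log₂(1.418100/1e-5) = log₂(141810.0000) ≈ 17.1136.
Hence n = 18.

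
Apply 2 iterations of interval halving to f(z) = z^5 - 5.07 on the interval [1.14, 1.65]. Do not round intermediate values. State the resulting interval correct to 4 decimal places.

[1.2675, 1.3950]

f(1.140000) = -3.144585, f(1.650000) = 7.159810 (opposite signs)
step 1: m = 1.395000, f(m) = 0.212884 > 0 → root in [1.140000, 1.395000]
step 2: m = 1.267500, f(m) = -1.798553 < 0 → root in [1.267500, 1.395000]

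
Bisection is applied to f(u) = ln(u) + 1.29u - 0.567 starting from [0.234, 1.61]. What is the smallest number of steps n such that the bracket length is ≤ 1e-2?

8

Initial width b − a = 1.61 − 0.234 = 1.376000.
After n steps the width is (b−a)/2^n; need (b−a)/2^n ≤ 1e-2.
So n ≥ log₂(1.376000/1e-2) = log₂(137.6000) ≈ 7.1043.
Hence n = 8.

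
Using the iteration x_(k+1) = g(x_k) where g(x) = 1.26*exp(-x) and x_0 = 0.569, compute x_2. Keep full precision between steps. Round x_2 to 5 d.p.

0.61745

x_1 = g(0.569000) = 0.713275
x_2 = g(0.713275) = 0.617446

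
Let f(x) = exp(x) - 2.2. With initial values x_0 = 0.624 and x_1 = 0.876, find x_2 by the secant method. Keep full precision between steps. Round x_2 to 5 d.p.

Secant update: x_(k+1) = x_k − f(x_k)·(x_k − x_(k-1))/(f(x_k) − f(x_(k-1))).
f(x_0) = -0.333621, f(x_1) = 0.201275
x_2 = 0.876000 - (0.201275)·(0.876000 - 0.624000)/(0.201275 - (-0.333621)) = 0.781175; f(x_2) = -0.015962

0.78118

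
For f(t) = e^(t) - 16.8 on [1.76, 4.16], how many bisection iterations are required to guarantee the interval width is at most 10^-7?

Initial width b − a = 4.16 − 1.76 = 2.400000.
After n steps the width is (b−a)/2^n; need (b−a)/2^n ≤ 10^-7.
So n ≥ log₂(2.400000/10^-7) = log₂(24000000.0000) ≈ 24.5165.
Hence n = 25.

25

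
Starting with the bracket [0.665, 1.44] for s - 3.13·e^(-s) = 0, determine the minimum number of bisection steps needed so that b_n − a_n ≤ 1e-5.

Initial width b − a = 1.44 − 0.665 = 0.775000.
After n steps the width is (b−a)/2^n; need (b−a)/2^n ≤ 1e-5.
So n ≥ log₂(0.775000/1e-5) = log₂(77500.0000) ≈ 16.2419.
Hence n = 17.

17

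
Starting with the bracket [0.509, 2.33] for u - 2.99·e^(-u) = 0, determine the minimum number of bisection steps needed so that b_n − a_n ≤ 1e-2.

8

Initial width b − a = 2.33 − 0.509 = 1.821000.
After n steps the width is (b−a)/2^n; need (b−a)/2^n ≤ 1e-2.
So n ≥ log₂(1.821000/1e-2) = log₂(182.1000) ≈ 7.5086.
Hence n = 8.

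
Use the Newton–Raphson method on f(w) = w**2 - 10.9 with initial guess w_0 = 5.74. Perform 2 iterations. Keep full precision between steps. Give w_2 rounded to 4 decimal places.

3.3366

f'(w) = 2w
w_0 = 5.740000: f = 22.047600, f' = 11.480000 → w_1 = 5.740000 - (22.047600)/(11.480000) = 3.819477
w_1 = 3.819477: f = 3.688407, f' = 7.638955 → w_2 = 3.819477 - (3.688407)/(7.638955) = 3.336635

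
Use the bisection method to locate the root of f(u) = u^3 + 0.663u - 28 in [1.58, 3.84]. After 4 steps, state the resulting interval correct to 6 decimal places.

[2.851250, 2.992500]

f(1.580000) = -23.008148, f(3.840000) = 31.169024 (opposite signs)
step 1: m = 2.710000, f(m) = -6.300759 < 0 → root in [2.710000, 3.840000]
step 2: m = 3.275000, f(m) = 9.297747 > 0 → root in [2.710000, 3.275000]
step 3: m = 2.992500, f(m) = 0.782033 > 0 → root in [2.710000, 2.992500]
step 4: m = 2.851250, f(m) = -2.930024 < 0 → root in [2.851250, 2.992500]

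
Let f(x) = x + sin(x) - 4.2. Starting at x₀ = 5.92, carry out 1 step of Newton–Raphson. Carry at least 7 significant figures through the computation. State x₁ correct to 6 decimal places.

5.214621

f'(x) = 1 + cos(x)
x_0 = 5.920000: f = 1.364746, f' = 1.934770 → x_1 = 5.920000 - (1.364746)/(1.934770) = 5.214621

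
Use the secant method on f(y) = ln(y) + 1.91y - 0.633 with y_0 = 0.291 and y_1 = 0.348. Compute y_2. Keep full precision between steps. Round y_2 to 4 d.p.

f(y_0) = -1.311622, f(y_1) = -1.023873
y_2 = 0.348000 - (-1.023873)·(0.348000 - 0.291000)/(-1.023873 - (-1.311622)) = 0.550818; f(y_2) = -0.177288

0.5508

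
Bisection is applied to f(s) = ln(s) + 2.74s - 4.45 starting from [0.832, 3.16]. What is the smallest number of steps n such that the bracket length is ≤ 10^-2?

Initial width b − a = 3.16 − 0.832 = 2.328000.
After n steps the width is (b−a)/2^n; need (b−a)/2^n ≤ 10^-2.
So n ≥ log₂(2.328000/10^-2) = log₂(232.8000) ≈ 7.8629.
Hence n = 8.

8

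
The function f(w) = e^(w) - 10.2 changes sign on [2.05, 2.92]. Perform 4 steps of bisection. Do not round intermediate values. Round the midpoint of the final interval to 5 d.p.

f(2.050000) = -2.432099, f(2.920000) = 8.341287 (opposite signs)
step 1: m = 2.485000, f(m) = 1.801120 > 0 → root in [2.050000, 2.485000]
step 2: m = 2.267500, f(m) = -0.544767 < 0 → root in [2.267500, 2.485000]
step 3: m = 2.376250, f(m) = 0.564460 > 0 → root in [2.267500, 2.376250]
step 4: m = 2.321875, f(m) = -0.005228 < 0 → root in [2.321875, 2.376250]
Midpoint of [2.321875, 2.376250] = 2.349062

2.34906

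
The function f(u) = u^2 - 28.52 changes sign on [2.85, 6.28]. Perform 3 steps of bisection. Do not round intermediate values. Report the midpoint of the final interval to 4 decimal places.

f(2.850000) = -20.397500, f(6.280000) = 10.918400 (opposite signs)
step 1: m = 4.565000, f(m) = -7.680775 < 0 → root in [4.565000, 6.280000]
step 2: m = 5.422500, f(m) = 0.883506 > 0 → root in [4.565000, 5.422500]
step 3: m = 4.993750, f(m) = -3.582461 < 0 → root in [4.993750, 5.422500]
Midpoint of [4.993750, 5.422500] = 5.208125

5.2081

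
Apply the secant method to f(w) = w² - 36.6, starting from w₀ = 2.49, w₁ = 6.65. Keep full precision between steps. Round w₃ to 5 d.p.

6.03854

f(w_0) = -30.399900, f(w_1) = 7.622500
w_2 = 6.650000 - (7.622500)·(6.650000 - 2.490000)/(7.622500 - (-30.399900)) = 5.816028; f(w_2) = -2.773813
w_3 = 5.816028 - (-2.773813)·(5.816028 - 6.650000)/(-2.773813 - (7.622500)) = 6.038538; f(w_3) = -0.136056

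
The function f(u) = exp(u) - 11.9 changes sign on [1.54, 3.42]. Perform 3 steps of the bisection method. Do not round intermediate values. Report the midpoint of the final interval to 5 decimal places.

f(1.540000) = -7.235410, f(3.420000) = 18.669415 (opposite signs)
step 1: m = 2.480000, f(m) = 0.041264 > 0 → root in [1.540000, 2.480000]
step 2: m = 2.010000, f(m) = -4.436683 < 0 → root in [2.010000, 2.480000]
step 3: m = 2.245000, f(m) = -2.459584 < 0 → root in [2.245000, 2.480000]
Midpoint of [2.245000, 2.480000] = 2.362500

2.36250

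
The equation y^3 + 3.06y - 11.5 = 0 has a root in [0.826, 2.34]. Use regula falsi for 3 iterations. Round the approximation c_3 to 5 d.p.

1.80302

False-position update: c = (a·f(b) − b·f(a))/(f(b) − f(a)); replace the endpoint whose sign matches f(c).
f(0.826000) = -8.408880, f(2.340000) = 8.473304
step 1: c = 1.580111, f(c) = -2.719715 < 0 → new bracket [1.580111, 2.340000]
step 2: c = 1.764751, f(c) = -0.603812 < 0 → new bracket [1.764751, 2.340000]
step 3: c = 1.803017, f(c) = -0.121393 < 0 → new bracket [1.803017, 2.340000]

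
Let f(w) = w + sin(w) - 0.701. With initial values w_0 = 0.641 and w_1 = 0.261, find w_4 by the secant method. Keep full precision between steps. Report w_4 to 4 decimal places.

f(w_0) = 0.537997, f(w_1) = -0.181953
w_2 = 0.261000 - (-0.181953)·(0.261000 - 0.641000)/(-0.181953 - (0.537997)) = 0.357037; f(w_2) = 0.005538
w_3 = 0.357037 - (0.005538)·(0.357037 - 0.261000)/(0.005538 - (-0.181953)) = 0.354201; f(w_3) = 0.000042
w_4 = 0.354201 - (0.000042)·(0.354201 - 0.357037)/(0.000042 - (0.005538)) = 0.354179; f(w_4) = -0.000000

0.3542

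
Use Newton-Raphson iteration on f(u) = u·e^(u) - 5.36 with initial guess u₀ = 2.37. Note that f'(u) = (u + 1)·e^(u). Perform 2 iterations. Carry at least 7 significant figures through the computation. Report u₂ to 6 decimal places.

1.480486

Newton update: u ← u − f(u)/f'(u).
u_0 = 2.370000: f = 19.992820, f' = 36.050212 → u_1 = 2.370000 - (19.992820)/(36.050212) = 1.815417
u_1 = 1.815417: f = 5.793271, f' = 17.296911 → u_2 = 1.815417 - (5.793271)/(17.296911) = 1.480486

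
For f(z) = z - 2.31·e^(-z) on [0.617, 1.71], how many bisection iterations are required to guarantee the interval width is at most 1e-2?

Initial width b − a = 1.71 − 0.617 = 1.093000.
After n steps the width is (b−a)/2^n; need (b−a)/2^n ≤ 1e-2.
So n ≥ log₂(1.093000/1e-2) = log₂(109.3000) ≈ 6.7721.
Hence n = 7.

7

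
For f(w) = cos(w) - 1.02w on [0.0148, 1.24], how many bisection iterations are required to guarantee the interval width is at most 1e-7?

24

Initial width b − a = 1.24 − 0.0148 = 1.225200.
After n steps the width is (b−a)/2^n; need (b−a)/2^n ≤ 1e-7.
So n ≥ log₂(1.225200/1e-7) = log₂(12252000.0000) ≈ 23.5465.
Hence n = 24.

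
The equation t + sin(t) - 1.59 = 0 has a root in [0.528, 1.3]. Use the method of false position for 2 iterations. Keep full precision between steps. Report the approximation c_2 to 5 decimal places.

f(0.528000) = -0.558193, f(1.300000) = 0.673558
step 1: c = 0.877848, f(c) = 0.057213 > 0 → new bracket [0.528000, 0.877848]
step 2: c = 0.845323, f(c) = 0.003508 > 0 → new bracket [0.528000, 0.845323]

0.84532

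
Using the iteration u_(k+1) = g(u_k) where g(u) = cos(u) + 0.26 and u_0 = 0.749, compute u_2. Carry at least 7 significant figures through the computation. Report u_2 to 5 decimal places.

0.80671

u_1 = g(0.749000) = 0.992370
u_2 = g(0.992370) = 0.806707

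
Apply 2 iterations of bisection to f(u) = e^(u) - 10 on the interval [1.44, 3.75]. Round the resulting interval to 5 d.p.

f(1.440000) = -5.779304, f(3.750000) = 32.521082 (opposite signs)
step 1: m = 2.595000, f(m) = 3.396587 > 0 → root in [1.440000, 2.595000]
step 2: m = 2.017500, f(m) = -2.480497 < 0 → root in [2.017500, 2.595000]

[2.01750, 2.59500]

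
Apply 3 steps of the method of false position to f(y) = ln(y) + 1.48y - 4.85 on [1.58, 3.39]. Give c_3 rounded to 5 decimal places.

f(1.580000) = -2.054175, f(3.390000) = 1.388030
step 1: c = 2.660138, f(c) = 0.065383 > 0 → new bracket [1.580000, 2.660138]
step 2: c = 2.626819, f(c) = 0.003465 > 0 → new bracket [1.580000, 2.626819]
step 3: c = 2.625056, f(c) = 0.000185 > 0 → new bracket [1.580000, 2.625056]

2.62506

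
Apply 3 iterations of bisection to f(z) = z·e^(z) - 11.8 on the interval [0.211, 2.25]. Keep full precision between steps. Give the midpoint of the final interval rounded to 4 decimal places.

f(0.211000) = -11.539433, f(2.250000) = 9.547406 (opposite signs)
step 1: m = 1.230500, f(m) = -7.588072 < 0 → root in [1.230500, 2.250000]
step 2: m = 1.740250, f(m) = -1.882719 < 0 → root in [1.740250, 2.250000]
step 3: m = 1.995125, f(m) = 2.870398 > 0 → root in [1.740250, 1.995125]
Midpoint of [1.740250, 1.995125] = 1.867688

1.8677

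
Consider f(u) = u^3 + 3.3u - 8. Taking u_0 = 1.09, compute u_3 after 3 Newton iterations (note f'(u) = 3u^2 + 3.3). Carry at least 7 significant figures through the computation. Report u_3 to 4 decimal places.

1.4672

u_0 = 1.090000: f = -3.107971, f' = 6.864300 → u_1 = 1.090000 - (-3.107971)/(6.864300) = 1.542773
u_1 = 1.542773: f = 0.763182, f' = 10.440447 → u_2 = 1.542773 - (0.763182)/(10.440447) = 1.469675
u_2 = 1.469675: f = 0.024340, f' = 9.779830 → u_3 = 1.469675 - (0.024340)/(9.779830) = 1.467186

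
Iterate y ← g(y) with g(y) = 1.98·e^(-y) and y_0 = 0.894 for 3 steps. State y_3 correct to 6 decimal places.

y_1 = g(0.894000) = 0.809852
y_2 = g(0.809852) = 0.880949
y_3 = g(0.880949) = 0.820491

0.820491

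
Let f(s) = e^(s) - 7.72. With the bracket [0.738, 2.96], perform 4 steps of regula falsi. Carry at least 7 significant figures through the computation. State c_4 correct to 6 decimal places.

2.006024

f(0.738000) = -5.628252, f(2.960000) = 11.577972
step 1: c = 1.464829, f(c) = -3.393198 < 0 → new bracket [1.464829, 2.960000]
step 2: c = 1.803707, f(c) = -1.647882 < 0 → new bracket [1.803707, 2.960000]
step 3: c = 1.947776, f(c) = -0.706924 < 0 → new bracket [1.947776, 2.960000]
step 4: c = 2.006024, f(c) = -0.286298 < 0 → new bracket [2.006024, 2.960000]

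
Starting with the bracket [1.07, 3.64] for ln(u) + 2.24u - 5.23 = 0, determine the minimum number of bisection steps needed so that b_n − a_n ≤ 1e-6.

22

Initial width b − a = 3.64 − 1.07 = 2.570000.
After n steps the width is (b−a)/2^n; need (b−a)/2^n ≤ 1e-6.
So n ≥ log₂(2.570000/1e-6) = log₂(2570000.0000) ≈ 21.2933.
Hence n = 22.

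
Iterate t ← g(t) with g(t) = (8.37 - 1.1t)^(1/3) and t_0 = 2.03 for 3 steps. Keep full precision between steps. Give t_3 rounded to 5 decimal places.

t_1 = g(2.030000) = 1.830847
t_2 = g(1.830847) = 1.852378
t_3 = g(1.852378) = 1.850074

1.85007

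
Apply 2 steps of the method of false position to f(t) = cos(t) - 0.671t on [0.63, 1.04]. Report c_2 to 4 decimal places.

0.9119

f(0.630000) = 0.385298, f(1.040000) = -0.191620
step 1: c = 0.903821, f(c) = 0.012149 > 0 → new bracket [0.903821, 1.040000]
step 2: c = 0.911940, f(c) = 0.000301 > 0 → new bracket [0.911940, 1.040000]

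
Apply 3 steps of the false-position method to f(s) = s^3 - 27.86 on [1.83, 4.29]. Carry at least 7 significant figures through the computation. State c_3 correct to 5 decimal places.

2.97830

f(1.830000) = -21.731513, f(4.290000) = 51.093589
step 1: c = 2.564081, f(c) = -11.002421 < 0 → new bracket [2.564081, 4.290000]
step 2: c = 2.869886, f(c) = -4.222908 < 0 → new bracket [2.869886, 4.290000]
step 3: c = 2.978299, f(c) = -1.441701 < 0 → new bracket [2.978299, 4.290000]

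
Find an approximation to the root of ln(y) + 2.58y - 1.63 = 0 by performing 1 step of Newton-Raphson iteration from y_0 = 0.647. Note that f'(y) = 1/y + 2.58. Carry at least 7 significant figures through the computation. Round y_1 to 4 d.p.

y_0 = 0.647000: f = -0.396149, f' = 4.125595 → y_1 = 0.647000 - (-0.396149)/(4.125595) = 0.743022

0.7430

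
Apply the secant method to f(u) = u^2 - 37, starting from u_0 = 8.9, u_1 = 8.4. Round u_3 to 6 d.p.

Secant update: u_(k+1) = u_k − f(u_k)·(u_k − u_(k-1))/(f(u_k) − f(u_(k-1))).
f(u_0) = 42.210000, f(u_1) = 33.560000
u_2 = 8.400000 - (33.560000)·(8.400000 - 8.900000)/(33.560000 - (42.210000)) = 6.460116; f(u_2) = 4.733094
u_3 = 6.460116 - (4.733094)·(6.460116 - 8.400000)/(4.733094 - (33.560000)) = 6.141606; f(u_3) = 0.719321

6.141606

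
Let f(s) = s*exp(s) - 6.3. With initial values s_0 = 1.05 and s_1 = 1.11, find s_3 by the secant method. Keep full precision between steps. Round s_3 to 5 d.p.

1.42812

f(s_0) = -3.299466, f(s_1) = -2.931862
s_2 = 1.110000 - (-2.931862)·(1.110000 - 1.050000)/(-2.931862 - (-3.299466)) = 1.588536; f(s_2) = 1.478383
s_3 = 1.588536 - (1.478383)·(1.588536 - 1.110000)/(1.478383 - (-2.931862)) = 1.428123; f(s_3) = -0.343493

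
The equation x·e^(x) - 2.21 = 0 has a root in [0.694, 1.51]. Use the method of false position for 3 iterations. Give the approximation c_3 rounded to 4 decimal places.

0.8868

f(0.694000) = -0.820816, f(1.510000) = 4.625363
step 1: c = 0.816983, f(c) = -0.360630 < 0 → new bracket [0.816983, 1.510000]
step 2: c = 0.867108, f(c) = -0.146269 < 0 → new bracket [0.867108, 1.510000]
step 3: c = 0.886815, f(c) = -0.057359 < 0 → new bracket [0.886815, 1.510000]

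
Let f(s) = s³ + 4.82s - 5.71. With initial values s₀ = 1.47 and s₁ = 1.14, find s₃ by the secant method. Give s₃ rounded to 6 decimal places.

f(s_0) = 4.551923, f(s_1) = 1.266344
s_2 = 1.140000 - (1.266344)·(1.140000 - 1.470000)/(1.266344 - (4.551923)) = 1.012810; f(s_2) = 0.210667
s_3 = 1.012810 - (0.210667)·(1.012810 - 1.140000)/(0.210667 - (1.266344)) = 0.987428; f(s_3) = 0.012161

0.987428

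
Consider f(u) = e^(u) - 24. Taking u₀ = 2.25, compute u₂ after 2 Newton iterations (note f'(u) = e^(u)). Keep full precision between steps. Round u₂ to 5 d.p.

u_0 = 2.250000: f = -14.512264, f' = 9.487736 → u_1 = 2.250000 - (-14.512264)/(9.487736) = 3.779581
u_1 = 3.779581: f = 19.797704, f' = 43.797704 → u_2 = 3.779581 - (19.797704)/(43.797704) = 3.327555

3.32756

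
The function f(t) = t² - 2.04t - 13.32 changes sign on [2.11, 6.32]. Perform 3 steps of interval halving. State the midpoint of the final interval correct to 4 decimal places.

f(2.110000) = -13.172300, f(6.320000) = 13.729600 (opposite signs)
step 1: m = 4.215000, f(m) = -4.152375 < 0 → root in [4.215000, 6.320000]
step 2: m = 5.267500, f(m) = 3.680856 > 0 → root in [4.215000, 5.267500]
step 3: m = 4.741250, f(m) = -0.512698 < 0 → root in [4.741250, 5.267500]
Midpoint of [4.741250, 5.267500] = 5.004375

5.0044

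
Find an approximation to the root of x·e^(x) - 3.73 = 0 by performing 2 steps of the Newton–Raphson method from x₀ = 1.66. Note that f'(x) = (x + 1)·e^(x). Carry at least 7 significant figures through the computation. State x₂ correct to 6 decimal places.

x_0 = 1.660000: f = 5.000456, f' = 13.989767 → x_1 = 1.660000 - (5.000456)/(13.989767) = 1.302563
x_1 = 1.302563: f = 1.061758, f' = 8.470472 → x_2 = 1.302563 - (1.061758)/(8.470472) = 1.177215

1.177215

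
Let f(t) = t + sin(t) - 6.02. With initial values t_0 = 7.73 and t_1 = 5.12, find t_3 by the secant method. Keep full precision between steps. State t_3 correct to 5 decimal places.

6.14906

f(t_0) = 2.702324, f(t_1) = -1.818070
t_2 = 5.120000 - (-1.818070)·(5.120000 - 7.730000)/(-1.818070 - (2.702324)) = 6.169723; f(t_2) = 0.036505
t_3 = 6.169723 - (0.036505)·(6.169723 - 5.120000)/(0.036505 - (-1.818070)) = 6.149061; f(t_3) = -0.004661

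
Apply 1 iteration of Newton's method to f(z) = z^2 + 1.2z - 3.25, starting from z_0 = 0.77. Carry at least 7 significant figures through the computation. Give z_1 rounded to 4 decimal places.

1.4025

Newton update: z ← z − f(z)/f'(z).
f'(z) = 2z + 1.2
z_0 = 0.770000: f = -1.733100, f' = 2.740000 → z_1 = 0.770000 - (-1.733100)/(2.740000) = 1.402518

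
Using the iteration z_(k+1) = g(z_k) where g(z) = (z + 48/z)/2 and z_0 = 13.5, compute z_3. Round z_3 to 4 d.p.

6.9298

z_1 = g(13.500000) = 8.527778
z_2 = g(8.527778) = 7.078221
z_3 = g(7.078221) = 6.929793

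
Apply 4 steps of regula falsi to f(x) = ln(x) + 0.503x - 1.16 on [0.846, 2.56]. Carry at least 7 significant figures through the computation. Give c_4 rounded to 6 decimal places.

1.500470

False-position update: c = (a·f(b) − b·f(a))/(f(b) − f(a)); replace the endpoint whose sign matches f(c).
f(0.846000) = -0.901698, f(2.560000) = 1.067687
step 1: c = 1.630768, f(c) = 0.149327 > 0 → new bracket [0.846000, 1.630768]
step 2: c = 1.519270, f(c) = 0.022423 > 0 → new bracket [0.846000, 1.519270]
step 3: c = 1.502934, f(c) = 0.003395 > 0 → new bracket [0.846000, 1.502934]
step 4: c = 1.500470, f(c) = 0.000515 > 0 → new bracket [0.846000, 1.500470]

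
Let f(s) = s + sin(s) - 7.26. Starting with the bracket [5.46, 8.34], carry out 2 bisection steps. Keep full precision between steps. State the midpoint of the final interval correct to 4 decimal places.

6.5400

f(5.460000) = -2.533315, f(8.340000) = 1.964200 (opposite signs)
step 1: m = 6.900000, f(m) = 0.218440 > 0 → root in [5.460000, 6.900000]
step 2: m = 6.180000, f(m) = -1.183002 < 0 → root in [6.180000, 6.900000]
Midpoint of [6.180000, 6.900000] = 6.540000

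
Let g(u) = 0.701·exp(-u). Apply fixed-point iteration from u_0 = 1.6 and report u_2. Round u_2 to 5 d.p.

u_1 = g(1.600000) = 0.141529
u_2 = g(0.141529) = 0.608489

0.60849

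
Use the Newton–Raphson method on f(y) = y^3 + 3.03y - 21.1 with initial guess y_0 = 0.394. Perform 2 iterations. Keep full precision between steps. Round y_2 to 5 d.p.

4.12510

f'(y) = 3y^2 + 3.03
y_0 = 0.394000: f = -19.845017, f' = 3.495708 → y_1 = 0.394000 - (-19.845017)/(3.495708) = 6.070966
y_1 = 6.070966: f = 221.050414, f' = 113.599901 → y_2 = 6.070966 - (221.050414)/(113.599901) = 4.125098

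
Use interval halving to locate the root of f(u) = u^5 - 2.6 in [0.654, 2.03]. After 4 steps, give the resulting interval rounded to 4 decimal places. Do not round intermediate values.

f(0.654000) = -2.480357, f(2.030000) = 31.873088 (opposite signs)
step 1: m = 1.342000, f(m) = 1.752739 > 0 → root in [0.654000, 1.342000]
step 2: m = 0.998000, f(m) = -1.609960 < 0 → root in [0.998000, 1.342000]
step 3: m = 1.170000, f(m) = -0.407552 < 0 → root in [1.170000, 1.342000]
step 4: m = 1.256000, f(m) = 0.525707 > 0 → root in [1.170000, 1.256000]

[1.1700, 1.2560]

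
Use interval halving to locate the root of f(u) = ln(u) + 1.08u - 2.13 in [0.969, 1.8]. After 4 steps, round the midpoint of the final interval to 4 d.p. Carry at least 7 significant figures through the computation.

f(0.969000) = -1.114971, f(1.800000) = 0.401787 (opposite signs)
step 1: m = 1.384500, f(m) = -0.309401 < 0 → root in [1.384500, 1.800000]
step 2: m = 1.592250, f(m) = 0.054778 > 0 → root in [1.384500, 1.592250]
step 3: m = 1.488375, f(m) = -0.124870 < 0 → root in [1.488375, 1.592250]
step 4: m = 1.540312, f(m) = -0.034477 < 0 → root in [1.540312, 1.592250]
Midpoint of [1.540312, 1.592250] = 1.566281

1.5663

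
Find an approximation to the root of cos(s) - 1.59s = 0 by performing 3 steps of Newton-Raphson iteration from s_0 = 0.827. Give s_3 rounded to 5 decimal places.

0.53958

f'(s) = -sin(s) - 1.59
s_0 = 0.827000: f = -0.637843, f' = -2.325903 → s_1 = 0.827000 - (-0.637843)/(-2.325903) = 0.552765
s_1 = 0.552765: f = -0.027821, f' = -2.115043 → s_2 = 0.552765 - (-0.027821)/(-2.115043) = 0.539611
s_2 = 0.539611: f = -0.000074, f' = -2.103803 → s_3 = 0.539611 - (-0.000074)/(-2.103803) = 0.539576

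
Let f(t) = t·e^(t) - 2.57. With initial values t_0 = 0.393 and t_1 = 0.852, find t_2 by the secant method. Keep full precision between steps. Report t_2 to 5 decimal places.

1.03773

f(t_0) = -1.987803, f(t_1) = -0.572630
t_2 = 0.852000 - (-0.572630)·(0.852000 - 0.393000)/(-0.572630 - (-1.987803)) = 1.037728; f(t_2) = 0.359295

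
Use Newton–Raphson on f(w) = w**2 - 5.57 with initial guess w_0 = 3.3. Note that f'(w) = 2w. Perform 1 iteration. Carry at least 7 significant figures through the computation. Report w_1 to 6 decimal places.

Newton update: w ← w − f(w)/f'(w).
w_0 = 3.300000: f = 5.320000, f' = 6.600000 → w_1 = 3.300000 - (5.320000)/(6.600000) = 2.493939

2.493939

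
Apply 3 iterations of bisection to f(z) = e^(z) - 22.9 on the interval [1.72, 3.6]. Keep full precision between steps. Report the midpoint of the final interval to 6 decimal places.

3.247500

f(1.720000) = -17.315472, f(3.600000) = 13.698234 (opposite signs)
step 1: m = 2.660000, f(m) = -8.603711 < 0 → root in [2.660000, 3.600000]
step 2: m = 3.130000, f(m) = -0.026020 < 0 → root in [3.130000, 3.600000]
step 3: m = 3.365000, f(m) = 6.033497 > 0 → root in [3.130000, 3.365000]
Midpoint of [3.130000, 3.365000] = 3.247500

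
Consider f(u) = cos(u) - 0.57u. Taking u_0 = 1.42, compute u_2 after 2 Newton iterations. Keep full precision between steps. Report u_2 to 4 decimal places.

0.9789

f'(u) = -sin(u) - 0.57
u_0 = 1.420000: f = -0.659175, f' = -1.558652 → u_1 = 1.420000 - (-0.659175)/(-1.558652) = 0.997087
u_1 = 0.997087: f = -0.025588, f' = -1.409893 → u_2 = 0.997087 - (-0.025588)/(-1.409893) = 0.978938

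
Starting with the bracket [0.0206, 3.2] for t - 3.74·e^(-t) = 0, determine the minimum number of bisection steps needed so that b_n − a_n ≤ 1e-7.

25

Initial width b − a = 3.2 − 0.0206 = 3.179400.
After n steps the width is (b−a)/2^n; need (b−a)/2^n ≤ 1e-7.
So n ≥ log₂(3.179400/1e-7) = log₂(31794000.0000) ≈ 24.9223.
Hence n = 25.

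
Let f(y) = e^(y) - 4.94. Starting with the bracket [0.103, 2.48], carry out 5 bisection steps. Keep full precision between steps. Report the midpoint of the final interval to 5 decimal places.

f(0.103000) = -3.831509, f(2.480000) = 7.001264 (opposite signs)
step 1: m = 1.291500, f(m) = -1.301760 < 0 → root in [1.291500, 2.480000]
step 2: m = 1.885750, f(m) = 1.651296 > 0 → root in [1.291500, 1.885750]
step 3: m = 1.588625, f(m) = -0.042989 < 0 → root in [1.588625, 1.885750]
step 4: m = 1.737188, f(m) = 0.741342 > 0 → root in [1.588625, 1.737188]
step 5: m = 1.662906, f(m) = 0.334618 > 0 → root in [1.588625, 1.662906]
Midpoint of [1.588625, 1.662906] = 1.625766

1.62577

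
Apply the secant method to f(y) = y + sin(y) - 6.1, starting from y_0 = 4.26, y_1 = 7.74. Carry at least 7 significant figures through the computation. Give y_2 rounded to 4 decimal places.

6.0343

f(y_0) = -2.739405, f(y_1) = 2.633511
y_2 = 7.740000 - (2.633511)·(7.740000 - 4.260000)/(2.633511 - (-2.739405)) = 6.034293; f(y_2) = -0.312037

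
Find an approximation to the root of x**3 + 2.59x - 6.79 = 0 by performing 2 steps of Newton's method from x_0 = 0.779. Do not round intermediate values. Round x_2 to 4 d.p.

1.4875

Newton update: x ← x − f(x)/f'(x).
f'(x) = 3x**2 + 2.59
x_0 = 0.779000: f = -4.299661, f' = 4.410523 → x_1 = 0.779000 - (-4.299661)/(4.410523) = 1.753864
x_1 = 1.753864: f = 3.147464, f' = 11.818119 → x_2 = 1.753864 - (3.147464)/(11.818119) = 1.487539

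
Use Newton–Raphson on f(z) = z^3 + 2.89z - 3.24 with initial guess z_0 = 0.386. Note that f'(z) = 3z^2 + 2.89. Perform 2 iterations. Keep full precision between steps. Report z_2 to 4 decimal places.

z_0 = 0.386000: f = -2.066948, f' = 3.336988 → z_1 = 0.386000 - (-2.066948)/(3.336988) = 1.005405
z_1 = 1.005405: f = 0.681924, f' = 5.922519 → z_2 = 1.005405 - (0.681924)/(5.922519) = 0.890264

0.8903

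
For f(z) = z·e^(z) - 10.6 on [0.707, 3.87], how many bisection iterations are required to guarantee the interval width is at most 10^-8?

Initial width b − a = 3.87 − 0.707 = 3.163000.
After n steps the width is (b−a)/2^n; need (b−a)/2^n ≤ 10^-8.
So n ≥ log₂(3.163000/10^-8) = log₂(316300000.0000) ≈ 28.2367.
Hence n = 29.

29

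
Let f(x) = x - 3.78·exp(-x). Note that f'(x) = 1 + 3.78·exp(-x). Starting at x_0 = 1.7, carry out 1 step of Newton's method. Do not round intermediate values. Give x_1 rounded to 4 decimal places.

x_0 = 1.700000: f = 1.009456, f' = 1.690544 → x_1 = 1.700000 - (1.009456)/(1.690544) = 1.102881

1.1029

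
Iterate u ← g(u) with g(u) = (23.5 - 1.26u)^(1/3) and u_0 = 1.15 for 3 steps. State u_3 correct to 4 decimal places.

2.7181

u_1 = g(1.150000) = 2.804203
u_2 = g(2.804203) = 2.712910
u_3 = g(2.712910) = 2.718110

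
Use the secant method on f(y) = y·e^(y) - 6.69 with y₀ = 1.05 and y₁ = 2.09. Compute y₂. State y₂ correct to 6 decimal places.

f(y_0) = -3.689466, f(y_1) = 10.207473
y_2 = 2.090000 - (10.207473)·(2.090000 - 1.050000)/(10.207473 - (-3.689466)) = 1.326107; f(y_2) = -1.695412

1.326107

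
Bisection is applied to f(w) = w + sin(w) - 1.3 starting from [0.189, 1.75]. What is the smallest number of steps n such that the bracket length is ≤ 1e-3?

11

Initial width b − a = 1.75 − 0.189 = 1.561000.
After n steps the width is (b−a)/2^n; need (b−a)/2^n ≤ 1e-3.
So n ≥ log₂(1.561000/1e-3) = log₂(1561.0000) ≈ 10.6083.
Hence n = 11.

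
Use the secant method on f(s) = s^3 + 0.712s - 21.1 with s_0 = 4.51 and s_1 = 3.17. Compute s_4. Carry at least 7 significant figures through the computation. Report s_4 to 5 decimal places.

f(s_0) = 73.844971, f(s_1) = 13.012053
s_2 = 3.170000 - (13.012053)·(3.170000 - 4.510000)/(13.012053 - (73.844971)) = 2.883376; f(s_2) = 4.924950
s_3 = 2.883376 - (4.924950)·(2.883376 - 3.170000)/(4.924950 - (13.012053)) = 2.708826; f(s_3) = 0.705341
s_4 = 2.708826 - (0.705341)·(2.708826 - 2.883376)/(0.705341 - (4.924950)) = 2.679649; f(s_4) = 0.049170

2.67965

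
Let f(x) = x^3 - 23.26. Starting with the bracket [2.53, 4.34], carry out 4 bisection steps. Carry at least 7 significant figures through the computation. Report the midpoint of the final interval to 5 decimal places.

f(2.530000) = -7.065723, f(4.340000) = 58.486504 (opposite signs)
step 1: m = 3.435000, f(m) = 17.270338 > 0 → root in [2.530000, 3.435000]
step 2: m = 2.982500, f(m) = 3.270251 > 0 → root in [2.530000, 2.982500]
step 3: m = 2.756250, f(m) = -2.321006 < 0 → root in [2.756250, 2.982500]
step 4: m = 2.869375, f(m) = 0.364462 > 0 → root in [2.756250, 2.869375]
Midpoint of [2.756250, 2.869375] = 2.812812

2.81281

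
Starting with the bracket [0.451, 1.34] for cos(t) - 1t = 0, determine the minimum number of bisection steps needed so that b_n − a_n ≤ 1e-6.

Initial width b − a = 1.34 − 0.451 = 0.889000.
After n steps the width is (b−a)/2^n; need (b−a)/2^n ≤ 1e-6.
So n ≥ log₂(0.889000/1e-6) = log₂(889000.0000) ≈ 19.7618.
Hence n = 20.

20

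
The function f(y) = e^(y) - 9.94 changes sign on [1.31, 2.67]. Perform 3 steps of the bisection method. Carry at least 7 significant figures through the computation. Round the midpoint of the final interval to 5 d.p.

2.24500

f(1.310000) = -6.233826, f(2.670000) = 4.499969 (opposite signs)
step 1: m = 1.990000, f(m) = -2.624466 < 0 → root in [1.990000, 2.670000]
step 2: m = 2.330000, f(m) = 0.337942 > 0 → root in [1.990000, 2.330000]
step 3: m = 2.160000, f(m) = -1.268862 < 0 → root in [2.160000, 2.330000]
Midpoint of [2.160000, 2.330000] = 2.245000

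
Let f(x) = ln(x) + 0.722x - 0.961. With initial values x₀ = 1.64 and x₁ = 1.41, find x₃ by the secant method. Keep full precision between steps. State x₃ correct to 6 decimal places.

1.145777

f(x_0) = 0.717776, f(x_1) = 0.400610
x_2 = 1.410000 - (0.400610)·(1.410000 - 1.640000)/(0.400610 - (0.717776)) = 1.119489; f(x_2) = -0.039856
x_3 = 1.119489 - (-0.039856)·(1.119489 - 1.410000)/(-0.039856 - (0.400610)) = 1.145777; f(x_3) = 0.002333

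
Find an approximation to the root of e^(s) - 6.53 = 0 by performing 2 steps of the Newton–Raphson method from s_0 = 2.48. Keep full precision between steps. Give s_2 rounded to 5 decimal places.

Newton update: s ← s − f(s)/f'(s).
f'(s) = e^(s)
s_0 = 2.480000: f = 5.411264, f' = 11.941264 → s_1 = 2.480000 - (5.411264)/(11.941264) = 2.026843
s_1 = 2.026843: f = 1.060089, f' = 7.590089 → s_2 = 2.026843 - (1.060089)/(7.590089) = 1.887176

1.88718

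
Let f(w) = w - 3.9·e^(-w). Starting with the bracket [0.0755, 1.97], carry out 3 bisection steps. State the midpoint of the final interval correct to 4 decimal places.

f(0.075500) = -3.540891, f(1.970000) = 1.426118 (opposite signs)
step 1: m = 1.022750, f(m) = -0.379708 < 0 → root in [1.022750, 1.970000]
step 2: m = 1.496375, f(m) = 0.623007 > 0 → root in [1.022750, 1.496375]
step 3: m = 1.259562, f(m) = 0.152828 > 0 → root in [1.022750, 1.259562]
Midpoint of [1.022750, 1.259562] = 1.141156

1.1412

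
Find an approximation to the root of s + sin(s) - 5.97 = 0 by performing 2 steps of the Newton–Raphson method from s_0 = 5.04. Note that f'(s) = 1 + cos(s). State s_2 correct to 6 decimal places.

6.124439

s_0 = 5.040000: f = -1.876814, f' = 1.321782 → s_1 = 5.040000 - (-1.876814)/(1.321782) = 6.459912
s_1 = 6.459912: f = 0.665720, f' = 1.984424 → s_2 = 6.459912 - (0.665720)/(1.984424) = 6.124439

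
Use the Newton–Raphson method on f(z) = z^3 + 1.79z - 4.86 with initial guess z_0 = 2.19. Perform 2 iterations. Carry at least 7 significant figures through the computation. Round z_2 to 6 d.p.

1.377992

f'(z) = 3z^2 + 1.79
z_0 = 2.190000: f = 9.563559, f' = 16.178300 → z_1 = 2.190000 - (9.563559)/(16.178300) = 1.598865
z_1 = 1.598865: f = 2.089258, f' = 9.459108 → z_2 = 1.598865 - (2.089258)/(9.459108) = 1.377992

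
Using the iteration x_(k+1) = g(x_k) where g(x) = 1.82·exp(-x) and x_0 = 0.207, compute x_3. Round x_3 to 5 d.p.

x_1 = g(0.207000) = 1.479696
x_2 = g(1.479696) = 0.414427
x_3 = g(0.414427) = 1.202509

1.20251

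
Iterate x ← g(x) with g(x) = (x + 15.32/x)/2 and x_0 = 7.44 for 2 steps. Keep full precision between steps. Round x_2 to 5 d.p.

x_1 = g(7.440000) = 4.749570
x_2 = g(4.749570) = 3.987563

3.98756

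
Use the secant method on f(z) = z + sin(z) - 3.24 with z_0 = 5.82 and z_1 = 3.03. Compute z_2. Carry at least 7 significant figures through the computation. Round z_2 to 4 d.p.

Secant update: z_(k+1) = z_k − f(z_k)·(z_k − z_(k-1))/(f(z_k) − f(z_(k-1))).
f(z_0) = 2.133200, f(z_1) = -0.098639
z_2 = 3.030000 - (-0.098639)·(3.030000 - 5.820000)/(-0.098639 - (2.133200)) = 3.153307; f(z_2) = -0.098407

3.1533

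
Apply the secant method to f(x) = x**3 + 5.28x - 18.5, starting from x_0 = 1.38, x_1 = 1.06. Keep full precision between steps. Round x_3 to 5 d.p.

1.90263

f(x_0) = -8.585528, f(x_1) = -11.712184
x_2 = 1.060000 - (-11.712184)·(1.060000 - 1.380000)/(-11.712184 - (-8.585528)) = 2.258692; f(x_2) = 4.949048
x_3 = 2.258692 - (4.949048)·(2.258692 - 1.060000)/(4.949048 - (-11.712184)) = 1.902633; f(x_3) = -1.566541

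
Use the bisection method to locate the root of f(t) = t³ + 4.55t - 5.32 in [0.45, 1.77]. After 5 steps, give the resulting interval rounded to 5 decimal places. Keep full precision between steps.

[0.94500, 0.98625]

f(0.450000) = -3.181375, f(1.770000) = 8.278733 (opposite signs)
step 1: m = 1.110000, f(m) = 1.098131 > 0 → root in [0.450000, 1.110000]
step 2: m = 0.780000, f(m) = -1.296448 < 0 → root in [0.780000, 1.110000]
step 3: m = 0.945000, f(m) = -0.176341 < 0 → root in [0.945000, 1.110000]
step 4: m = 1.027500, f(m) = 0.439915 > 0 → root in [0.945000, 1.027500]
step 5: m = 0.986250, f(m) = 0.126752 > 0 → root in [0.945000, 0.986250]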